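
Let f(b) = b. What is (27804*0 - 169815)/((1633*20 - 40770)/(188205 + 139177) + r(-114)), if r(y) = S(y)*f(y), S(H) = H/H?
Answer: 27797187165/18664829 ≈ 1489.3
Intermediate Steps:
S(H) = 1
r(y) = y (r(y) = 1*y = y)
(27804*0 - 169815)/((1633*20 - 40770)/(188205 + 139177) + r(-114)) = (27804*0 - 169815)/((1633*20 - 40770)/(188205 + 139177) - 114) = (0 - 169815)/((32660 - 40770)/327382 - 114) = -169815/(-8110*1/327382 - 114) = -169815/(-4055/163691 - 114) = -169815/(-18664829/163691) = -169815*(-163691/18664829) = 27797187165/18664829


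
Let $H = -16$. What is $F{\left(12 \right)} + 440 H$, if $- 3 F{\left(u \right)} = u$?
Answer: $-7044$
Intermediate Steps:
$F{\left(u \right)} = - \frac{u}{3}$
$F{\left(12 \right)} + 440 H = \left(- \frac{1}{3}\right) 12 + 440 \left(-16\right) = -4 - 7040 = -7044$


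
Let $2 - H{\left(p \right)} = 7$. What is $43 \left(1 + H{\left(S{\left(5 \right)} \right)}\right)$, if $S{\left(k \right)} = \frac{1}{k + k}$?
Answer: $-172$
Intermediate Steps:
$S{\left(k \right)} = \frac{1}{2 k}$
$H{\left(p \right)} = -5$ ($H{\left(p \right)} = 2 - 7 = -5$)
$43 \left(1 + H{\left(S{\left(5 \right)} \right)}\right) = 43 \left(1 - 5\right) = 43 \left(-4\right) = -172$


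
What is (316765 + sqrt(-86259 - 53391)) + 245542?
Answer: 562307 + 35*I*sqrt(114) ≈ 5.6231e+5 + 373.7*I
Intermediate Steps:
(316765 + sqrt(-86259 - 53391)) + 245542 = (316765 + sqrt(-139650)) + 245542 = (316765 + 35*I*sqrt(114)) + 245542 = 562307 + 35*I*sqrt(114)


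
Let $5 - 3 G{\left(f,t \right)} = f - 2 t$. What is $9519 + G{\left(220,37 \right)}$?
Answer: $9472$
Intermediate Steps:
$G{\left(f,t \right)} = \frac{5}{3} - \frac{f}{3} + \frac{2 t}{3}$ ($G{\left(f,t \right)} = \frac{5}{3} - \frac{f - 2 t}{3} = \frac{5}{3} - \left(- \frac{2 t}{3} + \frac{f}{3}\right) = \frac{5}{3} - \frac{f}{3} + \frac{2 t}{3}$)
$9519 + G{\left(220,37 \right)} = 9519 + \left(\frac{5}{3} - \frac{220}{3} + \frac{2}{3} \cdot 37\right) = 9519 + \left(\frac{5}{3} - \frac{220}{3} + \frac{74}{3}\right) = 9519 - 47 = 9472$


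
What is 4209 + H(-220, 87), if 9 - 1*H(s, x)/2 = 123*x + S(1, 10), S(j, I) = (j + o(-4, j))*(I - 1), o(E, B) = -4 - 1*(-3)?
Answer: -17175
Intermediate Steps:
o(E, B) = -1 (o(E, B) = -4 + 3 = -1)
S(j, I) = (-1 + I)*(-1 + j) (S(j, I) = (j - 1)*(I - 1) = (-1 + j)*(-1 + I) = (-1 + I)*(-1 + j))
H(s, x) = 18 - 246*x (H(s, x) = 18 - 2*(123*x + (1 - 1*10 - 1*1 + 10*1)) = 18 - 2*(123*x + (1 - 10 - 1 + 10)) = 18 - 2*(123*x + 0) = 18 - 246*x)
4209 + H(-220, 87) = 4209 + (18 - 246*87) = 4209 + (18 - 21402) = 4209 - 21384 = -17175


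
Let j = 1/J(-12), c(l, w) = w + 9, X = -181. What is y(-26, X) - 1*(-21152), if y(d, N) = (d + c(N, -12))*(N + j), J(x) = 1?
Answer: 26372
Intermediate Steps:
c(l, w) = 9 + w
j = 1 (j = 1/1 = 1)
y(d, N) = (1 + N)*(-3 + d) (y(d, N) = (d + (9 - 12))*(N + 1) = (d - 3)*(1 + N) = (-3 + d)*(1 + N) = (1 + N)*(-3 + d))
y(-26, X) - 1*(-21152) = (-3 - 26 - 3*(-181) - 181*(-26)) - 1*(-21152) = (-3 - 26 + 543 + 4706) + 21152 = 5220 + 21152 = 26372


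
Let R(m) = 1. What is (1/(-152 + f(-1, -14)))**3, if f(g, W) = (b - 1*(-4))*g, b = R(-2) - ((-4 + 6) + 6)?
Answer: -1/3307949 ≈ -3.0230e-7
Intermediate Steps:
b = -7 (b = 1 - ((-4 + 6) + 6) = 1 - (2 + 6) = 1 - 1*8 = 1 - 8 = -7)
f(g, W) = -3*g (f(g, W) = (-7 - 1*(-4))*g = (-7 + 4)*g = -3*g)
(1/(-152 + f(-1, -14)))**3 = (1/(-152 - 3*(-1)))**3 = (1/(-152 + 3))**3 = (1/(-149))**3 = (-1/149)**3 = -1/3307949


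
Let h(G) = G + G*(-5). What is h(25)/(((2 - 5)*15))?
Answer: 20/9 ≈ 2.2222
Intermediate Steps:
h(G) = -4*G (h(G) = G - 5*G = -4*G)
h(25)/(((2 - 5)*15)) = (-4*25)/(((2 - 5)*15)) = -100/((-3*15)) = -100/(-45) = -100*(-1/45) = 20/9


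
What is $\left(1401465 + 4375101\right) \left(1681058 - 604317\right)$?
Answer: $6219865451406$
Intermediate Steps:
$\left(1401465 + 4375101\right) \left(1681058 - 604317\right) = 5776566 \cdot 1076741 = 6219865451406$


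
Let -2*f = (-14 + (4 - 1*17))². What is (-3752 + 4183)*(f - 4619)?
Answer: -4295777/2 ≈ -2.1479e+6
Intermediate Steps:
f = -729/2 (f = -(-14 + (4 - 1*17))²/2 = -(-14 + (4 - 17))²/2 = -(-14 - 13)²/2 = -½*(-27)² = -½*729 = -729/2 ≈ -364.50)
(-3752 + 4183)*(f - 4619) = (-3752 + 4183)*(-729/2 - 4619) = 431*(-9967/2) = -4295777/2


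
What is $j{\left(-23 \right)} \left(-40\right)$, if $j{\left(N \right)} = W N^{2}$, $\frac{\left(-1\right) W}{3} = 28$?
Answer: $1777440$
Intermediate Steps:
$W = -84$ ($W = \left(-3\right) 28 = -84$)
$j{\left(N \right)} = - 84 N^{2}$
$j{\left(-23 \right)} \left(-40\right) = - 84 \left(-23\right)^{2} \left(-40\right) = \left(-84\right) 529 \left(-40\right) = \left(-44436\right) \left(-40\right) = 1777440$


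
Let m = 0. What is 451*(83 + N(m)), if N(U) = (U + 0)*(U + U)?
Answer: 37433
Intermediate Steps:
N(U) = 2*U² (N(U) = U*(2*U) = 2*U²)
451*(83 + N(m)) = 451*(83 + 2*0²) = 451*(83 + 2*0) = 451*(83 + 0) = 451*83 = 37433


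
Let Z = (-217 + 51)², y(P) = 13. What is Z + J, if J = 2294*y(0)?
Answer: 57378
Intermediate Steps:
J = 29822 (J = 2294*13 = 29822)
Z = 27556 (Z = (-166)² = 27556)
Z + J = 27556 + 29822 = 57378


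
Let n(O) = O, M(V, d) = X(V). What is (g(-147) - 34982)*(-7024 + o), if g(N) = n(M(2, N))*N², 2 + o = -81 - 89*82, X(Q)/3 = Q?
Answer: -1363750160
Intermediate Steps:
X(Q) = 3*Q
M(V, d) = 3*V
o = -7381 (o = -2 + (-81 - 89*82) = -2 + (-81 - 7298) = -2 - 7379 = -7381)
g(N) = 6*N² (g(N) = (3*2)*N² = 6*N²)
(g(-147) - 34982)*(-7024 + o) = (6*(-147)² - 34982)*(-7024 - 7381) = (6*21609 - 34982)*(-14405) = (129654 - 34982)*(-14405) = 94672*(-14405) = -1363750160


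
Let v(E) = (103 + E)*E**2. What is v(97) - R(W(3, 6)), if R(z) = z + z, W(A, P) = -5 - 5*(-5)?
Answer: 1881760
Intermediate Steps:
v(E) = E**2*(103 + E)
W(A, P) = 20 (W(A, P) = -5 + 25 = 20)
R(z) = 2*z
v(97) - R(W(3, 6)) = 97**2*(103 + 97) - 2*20 = 9409*200 - 1*40 = 1881800 - 40 = 1881760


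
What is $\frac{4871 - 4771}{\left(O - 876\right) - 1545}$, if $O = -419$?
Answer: $- \frac{5}{142} \approx -0.035211$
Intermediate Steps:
$\frac{4871 - 4771}{\left(O - 876\right) - 1545} = \frac{4871 - 4771}{\left(-419 - 876\right) - 1545} = \frac{100}{\left(-419 - 876\right) - 1545} = \frac{100}{-1295 - 1545} = \frac{100}{-2840} = 100 \left(- \frac{1}{2840}\right) = - \frac{5}{142}$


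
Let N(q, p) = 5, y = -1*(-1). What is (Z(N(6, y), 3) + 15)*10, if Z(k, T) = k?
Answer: 200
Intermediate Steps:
y = 1
(Z(N(6, y), 3) + 15)*10 = (5 + 15)*10 = 20*10 = 200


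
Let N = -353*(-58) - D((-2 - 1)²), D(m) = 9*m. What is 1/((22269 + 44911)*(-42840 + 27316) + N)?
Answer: -1/1042881927 ≈ -9.5888e-10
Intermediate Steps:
N = 20393 (N = -353*(-58) - 9*(-2 - 1)² = 20474 - 9*(-3)² = 20474 - 9*9 = 20474 - 1*81 = 20474 - 81 = 20393)
1/((22269 + 44911)*(-42840 + 27316) + N) = 1/((22269 + 44911)*(-42840 + 27316) + 20393) = 1/(67180*(-15524) + 20393) = 1/(-1042902320 + 20393) = 1/(-1042881927) = -1/1042881927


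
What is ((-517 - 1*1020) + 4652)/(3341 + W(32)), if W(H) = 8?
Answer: 3115/3349 ≈ 0.93013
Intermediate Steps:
((-517 - 1*1020) + 4652)/(3341 + W(32)) = ((-517 - 1*1020) + 4652)/(3341 + 8) = ((-517 - 1020) + 4652)/3349 = (-1537 + 4652)*(1/3349) = 3115*(1/3349) = 3115/3349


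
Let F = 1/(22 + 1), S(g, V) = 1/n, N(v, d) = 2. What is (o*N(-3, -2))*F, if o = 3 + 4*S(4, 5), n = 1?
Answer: 14/23 ≈ 0.60870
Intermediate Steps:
S(g, V) = 1 (S(g, V) = 1/1 = 1)
F = 1/23 ≈ 0.043478
o = 7 (o = 3 + 4*1 = 3 + 4 = 7)
(o*N(-3, -2))*F = (7*2)*(1/23) = 14*(1/23) = 14/23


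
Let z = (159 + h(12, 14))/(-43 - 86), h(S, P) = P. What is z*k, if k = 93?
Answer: -5363/43 ≈ -124.72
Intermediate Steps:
z = -173/129 (z = (159 + 14)/(-43 - 86) = 173/(-129) = 173*(-1/129) = -173/129 ≈ -1.3411)
z*k = -173/129*93 = -5363/43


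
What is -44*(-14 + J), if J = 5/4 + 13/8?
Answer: 979/2 ≈ 489.50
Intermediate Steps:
J = 23/8 (J = 5*(1/4) + 13*(1/8) = 5/4 + 13/8 = 23/8 ≈ 2.8750)
-44*(-14 + J) = -44*(-14 + 23/8) = -44*(-89/8) = 979/2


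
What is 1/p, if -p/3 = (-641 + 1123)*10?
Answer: -1/14460 ≈ -6.9156e-5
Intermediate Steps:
p = -14460 (p = -3*(-641 + 1123)*10 = -1446*10 = -3*4820 = -14460)
1/p = 1/(-14460) = -1/14460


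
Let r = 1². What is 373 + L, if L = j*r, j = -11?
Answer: 362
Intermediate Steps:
r = 1
L = -11 (L = -11*1 = -11)
373 + L = 373 - 11 = 362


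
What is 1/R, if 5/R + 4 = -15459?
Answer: -15463/5 ≈ -3092.6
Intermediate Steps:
R = -5/15463 (R = 5/(-4 - 15459) = 5/(-15463) = 5*(-1/15463) = -5/15463 ≈ -0.00032335)
1/R = 1/(-5/15463) = -15463/5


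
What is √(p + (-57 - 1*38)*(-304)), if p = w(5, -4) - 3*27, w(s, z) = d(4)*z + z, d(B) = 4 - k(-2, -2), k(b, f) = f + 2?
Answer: √28779 ≈ 169.64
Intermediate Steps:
k(b, f) = 2 + f
d(B) = 4 (d(B) = 4 - (2 - 2) = 4 - 1*0 = 4 + 0 = 4)
w(s, z) = 5*z (w(s, z) = 4*z + z = 5*z)
p = -101 (p = 5*(-4) - 3*27 = -20 - 81 = -101)
√(p + (-57 - 1*38)*(-304)) = √(-101 + (-57 - 1*38)*(-304)) = √(-101 + (-57 - 38)*(-304)) = √(-101 - 95*(-304)) = √(-101 + 28880) = √28779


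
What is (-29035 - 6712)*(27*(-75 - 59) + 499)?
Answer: 111494893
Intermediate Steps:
(-29035 - 6712)*(27*(-75 - 59) + 499) = -35747*(27*(-134) + 499) = -35747*(-3618 + 499) = -35747*(-3119) = 111494893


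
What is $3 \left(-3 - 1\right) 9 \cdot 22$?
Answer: $-2376$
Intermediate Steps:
$3 \left(-3 - 1\right) 9 \cdot 22 = 3 \left(-4\right) 9 \cdot 22 = \left(-12\right) 9 \cdot 22 = \left(-108\right) 22 = -2376$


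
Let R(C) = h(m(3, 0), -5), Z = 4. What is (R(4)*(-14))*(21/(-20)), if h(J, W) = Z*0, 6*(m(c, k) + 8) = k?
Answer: 0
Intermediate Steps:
m(c, k) = -8 + k/6
h(J, W) = 0 (h(J, W) = 4*0 = 0)
R(C) = 0
(R(4)*(-14))*(21/(-20)) = (0*(-14))*(21/(-20)) = 0*(21*(-1/20)) = 0*(-21/20) = 0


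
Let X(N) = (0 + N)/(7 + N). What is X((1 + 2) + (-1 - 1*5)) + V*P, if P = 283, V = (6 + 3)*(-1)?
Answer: -10191/4 ≈ -2547.8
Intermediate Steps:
X(N) = N/(7 + N)
V = -9 (V = 9*(-1) = -9)
X((1 + 2) + (-1 - 1*5)) + V*P = ((1 + 2) + (-1 - 1*5))/(7 + ((1 + 2) + (-1 - 1*5))) - 9*283 = (3 + (-1 - 5))/(7 + (3 + (-1 - 5))) - 2547 = (3 - 6)/(7 + (3 - 6)) - 2547 = -3/(7 - 3) - 2547 = -3/4 - 2547 = -3*¼ - 2547 = -¾ - 2547 = -10191/4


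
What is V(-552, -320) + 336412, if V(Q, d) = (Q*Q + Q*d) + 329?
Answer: 818085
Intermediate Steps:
V(Q, d) = 329 + Q² + Q*d (V(Q, d) = (Q² + Q*d) + 329 = 329 + Q² + Q*d)
V(-552, -320) + 336412 = (329 + (-552)² - 552*(-320)) + 336412 = (329 + 304704 + 176640) + 336412 = 481673 + 336412 = 818085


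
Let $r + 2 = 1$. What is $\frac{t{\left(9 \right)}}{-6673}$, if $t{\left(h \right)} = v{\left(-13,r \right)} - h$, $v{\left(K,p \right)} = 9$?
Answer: $0$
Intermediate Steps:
$r = -1$ ($r = -2 + 1 = -1$)
$t{\left(h \right)} = 9 - h$
$\frac{t{\left(9 \right)}}{-6673} = \frac{9 - 9}{-6673} = \left(9 - 9\right) \left(- \frac{1}{6673}\right) = 0 \left(- \frac{1}{6673}\right) = 0$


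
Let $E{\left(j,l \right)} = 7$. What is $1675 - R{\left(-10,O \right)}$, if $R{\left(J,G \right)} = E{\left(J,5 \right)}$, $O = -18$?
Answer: $1668$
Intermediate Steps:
$R{\left(J,G \right)} = 7$
$1675 - R{\left(-10,O \right)} = 1675 - 7 = 1668$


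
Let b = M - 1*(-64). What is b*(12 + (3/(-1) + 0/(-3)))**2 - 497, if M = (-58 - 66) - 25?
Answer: -7382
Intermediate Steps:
M = -149 (M = -124 - 25 = -149)
b = -85 (b = -149 - 1*(-64) = -149 + 64 = -85)
b*(12 + (3/(-1) + 0/(-3)))**2 - 497 = -85*(12 + (3/(-1) + 0/(-3)))**2 - 497 = -85*(12 + (3*(-1) + 0*(-1/3)))**2 - 497 = -85*(12 + (-3 + 0))**2 - 497 = -85*(12 - 3)**2 - 497 = -85*9**2 - 497 = -85*81 - 497 = -6885 - 497 = -7382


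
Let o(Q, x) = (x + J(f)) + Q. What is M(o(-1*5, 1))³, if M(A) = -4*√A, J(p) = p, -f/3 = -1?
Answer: 64*I ≈ 64.0*I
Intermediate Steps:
f = 3 (f = -3*(-1) = 3)
o(Q, x) = 3 + Q + x (o(Q, x) = (x + 3) + Q = (3 + x) + Q = 3 + Q + x)
M(o(-1*5, 1))³ = (-4*√(3 - 1*5 + 1))³ = (-4*√(3 - 5 + 1))³ = (-4*I)³ = 64*I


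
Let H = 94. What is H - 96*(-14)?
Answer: 1438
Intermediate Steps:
H - 96*(-14) = 94 - 96*(-14) = 94 + 1344 = 1438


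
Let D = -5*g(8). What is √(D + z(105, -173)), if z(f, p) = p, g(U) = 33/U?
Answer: I*√3098/4 ≈ 13.915*I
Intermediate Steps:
D = -165/8 ≈ -20.625
√(D + z(105, -173)) = √(-165/8 - 173) = √(-1549/8) = I*√3098/4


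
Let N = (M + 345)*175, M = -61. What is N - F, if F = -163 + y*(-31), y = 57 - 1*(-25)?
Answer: 52405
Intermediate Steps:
y = 82 (y = 57 + 25 = 82)
F = -2705 (F = -163 + 82*(-31) = -163 - 2542 = -2705)
N = 49700 (N = (-61 + 345)*175 = 284*175 = 49700)
N - F = 49700 - 1*(-2705) = 49700 + 2705 = 52405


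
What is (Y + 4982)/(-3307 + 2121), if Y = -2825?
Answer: -2157/1186 ≈ -1.8187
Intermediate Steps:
(Y + 4982)/(-3307 + 2121) = (-2825 + 4982)/(-3307 + 2121) = 2157/(-1186) = 2157*(-1/1186) = -2157/1186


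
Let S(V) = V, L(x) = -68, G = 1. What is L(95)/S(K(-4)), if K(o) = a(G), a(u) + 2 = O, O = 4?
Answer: -34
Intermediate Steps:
a(u) = 2 (a(u) = -2 + 4 = 2)
K(o) = 2
L(95)/S(K(-4)) = -68/2 = -68*1/2 = -34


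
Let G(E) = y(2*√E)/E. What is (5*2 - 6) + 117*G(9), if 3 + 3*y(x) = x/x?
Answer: -14/3 ≈ -4.6667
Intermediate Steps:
y(x) = -⅔ (y(x) = -1 + (x/x)/3 = -1 + (⅓)*1 = -1 + ⅓ = -⅔)
G(E) = -2/(3*E)
(5*2 - 6) + 117*G(9) = (5*2 - 6) + 117*(-⅔/9) = (10 - 6) + 117*(-⅔*⅑) = 4 + 117*(-2/27) = 4 - 26/3 = -14/3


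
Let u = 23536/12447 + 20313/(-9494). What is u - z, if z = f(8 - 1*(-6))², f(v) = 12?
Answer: -17046126919/118171818 ≈ -144.25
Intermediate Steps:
u = -29385127/118171818 (u = 23536*(1/12447) + 20313*(-1/9494) = 23536/12447 - 20313/9494 = -29385127/118171818 ≈ -0.24866)
z = 144 (z = 12² = 144)
u - z = -29385127/118171818 - 1*144 = -29385127/118171818 - 144 = -17046126919/118171818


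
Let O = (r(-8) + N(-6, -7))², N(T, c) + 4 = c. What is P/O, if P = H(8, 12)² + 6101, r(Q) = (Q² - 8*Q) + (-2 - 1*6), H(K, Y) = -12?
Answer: 6245/11881 ≈ 0.52563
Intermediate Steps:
r(Q) = -8 + Q² - 8*Q (r(Q) = (Q² - 8*Q) + (-2 - 6) = (Q² - 8*Q) - 8 = -8 + Q² - 8*Q)
N(T, c) = -4 + c
O = 11881 (O = ((-8 + (-8)² - 8*(-8)) + (-4 - 7))² = ((-8 + 64 + 64) - 11)² = (120 - 11)² = 109² = 11881)
P = 6245 (P = (-12)² + 6101 = 144 + 6101 = 6245)
P/O = 6245/11881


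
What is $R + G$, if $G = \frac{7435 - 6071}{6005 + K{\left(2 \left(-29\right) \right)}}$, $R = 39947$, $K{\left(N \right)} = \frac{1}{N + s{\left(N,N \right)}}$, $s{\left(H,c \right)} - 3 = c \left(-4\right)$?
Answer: $\frac{1929970385}{48313} \approx 39947.0$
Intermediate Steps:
$s{\left(H,c \right)} = 3 - 4 c$ ($s{\left(H,c \right)} = 3 + c \left(-4\right) = 3 - 4 c$)
$K{\left(N \right)} = \frac{1}{3 - 3 N}$ ($K{\left(N \right)} = \frac{1}{N - \left(-3 + 4 N\right)} = \frac{1}{3 - 3 N}$)
$G = \frac{10974}{48313}$ ($G = \frac{7435 - 6071}{6005 - \frac{1}{-3 + 3 \cdot 2 \left(-29\right)}} = \frac{1364}{6005 - \frac{1}{-3 + 3 \left(-58\right)}} = \frac{1364}{6005 - \frac{1}{-3 - 174}} = \frac{1364}{6005 - \frac{1}{-177}} = \frac{1364}{6005 - - \frac{1}{177}} = \frac{1364}{6005 + \frac{1}{177}} = \frac{1364}{\frac{1062886}{177}} = 1364 \cdot \frac{177}{1062886} = \frac{10974}{48313} \approx 0.22714$)
$R + G = 39947 + \frac{10974}{48313} = \frac{1929970385}{48313}$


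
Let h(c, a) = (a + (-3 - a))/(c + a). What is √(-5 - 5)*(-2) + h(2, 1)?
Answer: -1 - 2*I*√10 ≈ -1.0 - 6.3246*I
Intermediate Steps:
h(c, a) = -3/(a + c)
√(-5 - 5)*(-2) + h(2, 1) = √(-5 - 5)*(-2) - 3/(1 + 2) = √(-10)*(-2) - 3/3 = (I*√10)*(-2) - 3*⅓ = -2*I*√10 - 1 = -1 - 2*I*√10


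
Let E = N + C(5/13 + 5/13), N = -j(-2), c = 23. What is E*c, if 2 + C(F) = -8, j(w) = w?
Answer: -184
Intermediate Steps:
C(F) = -10 (C(F) = -2 - 8 = -10)
N = 2 (N = -1*(-2) = 2)
E = -8 (E = 2 - 10 = -8)
E*c = -8*23 = -184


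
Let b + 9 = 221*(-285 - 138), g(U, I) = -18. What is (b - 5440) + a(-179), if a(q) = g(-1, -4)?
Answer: -98950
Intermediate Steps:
a(q) = -18
b = -93492 (b = -9 + 221*(-285 - 138) = -9 + 221*(-423) = -9 - 93483 = -93492)
(b - 5440) + a(-179) = (-93492 - 5440) - 18 = -98932 - 18 = -98950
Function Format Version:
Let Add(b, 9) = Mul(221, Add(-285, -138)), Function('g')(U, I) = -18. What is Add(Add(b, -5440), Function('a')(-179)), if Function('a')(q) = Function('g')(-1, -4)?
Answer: -98950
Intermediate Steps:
Function('a')(q) = -18
b = -93492 (b = Add(-9, Mul(221, Add(-285, -138))) = Add(-9, Mul(221, -423)) = Add(-9, -93483) = -93492)
Add(Add(b, -5440), Function('a')(-179)) = Add(Add(-93492, -5440), -18) = Add(-98932, -18) = -98950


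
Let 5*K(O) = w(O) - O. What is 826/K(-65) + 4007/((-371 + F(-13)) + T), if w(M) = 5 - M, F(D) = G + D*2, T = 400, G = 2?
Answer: 112319/135 ≈ 831.99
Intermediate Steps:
F(D) = 2 + 2*D (F(D) = 2 + D*2 = 2 + 2*D)
K(O) = 1 - 2*O/5 (K(O) = ((5 - O) - O)/5 = (5 - 2*O)/5 = 1 - 2*O/5)
826/K(-65) + 4007/((-371 + F(-13)) + T) = 826/(1 - ⅖*(-65)) + 4007/((-371 + (2 + 2*(-13))) + 400) = 826/(1 + 26) + 4007/((-371 + (2 - 26)) + 400) = 826/27 + 4007/((-371 - 24) + 400) = 826*(1/27) + 4007/(-395 + 400) = 826/27 + 4007/5 = 112319/135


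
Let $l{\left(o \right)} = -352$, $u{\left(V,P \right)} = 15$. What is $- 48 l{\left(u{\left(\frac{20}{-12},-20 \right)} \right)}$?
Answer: $16896$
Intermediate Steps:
$- 48 l{\left(u{\left(\frac{20}{-12},-20 \right)} \right)} = \left(-48\right) \left(-352\right) = 16896$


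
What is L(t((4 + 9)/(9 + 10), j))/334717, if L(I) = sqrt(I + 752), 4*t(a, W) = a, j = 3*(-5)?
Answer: sqrt(1086135)/12719246 ≈ 8.1937e-5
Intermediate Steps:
j = -15
t(a, W) = a/4
L(I) = sqrt(752 + I)
L(t((4 + 9)/(9 + 10), j))/334717 = sqrt(752 + ((4 + 9)/(9 + 10))/4)/334717 = sqrt(752 + (13/19)/4)*(1/334717) = sqrt(752 + (13*(1/19))/4)*(1/334717) = sqrt(752 + (1/4)*(13/19))*(1/334717) = sqrt(752 + 13/76)*(1/334717) = sqrt(57165/76)*(1/334717) = (sqrt(1086135)/38)*(1/334717) = sqrt(1086135)/12719246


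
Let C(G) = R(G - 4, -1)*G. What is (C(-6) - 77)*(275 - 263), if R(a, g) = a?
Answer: -204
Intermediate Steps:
C(G) = G*(-4 + G) (C(G) = (G - 4)*G = (-4 + G)*G = G*(-4 + G))
(C(-6) - 77)*(275 - 263) = (-6*(-4 - 6) - 77)*(275 - 263) = (-6*(-10) - 77)*12 = (60 - 77)*12 = -17*12 = -204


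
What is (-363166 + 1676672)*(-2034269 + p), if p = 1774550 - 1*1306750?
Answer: -2057566430314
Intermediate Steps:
p = 467800 (p = 1774550 - 1306750 = 467800)
(-363166 + 1676672)*(-2034269 + p) = (-363166 + 1676672)*(-2034269 + 467800) = 1313506*(-1566469) = -2057566430314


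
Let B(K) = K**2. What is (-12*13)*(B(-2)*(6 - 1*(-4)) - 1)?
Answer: -6084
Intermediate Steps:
(-12*13)*(B(-2)*(6 - 1*(-4)) - 1) = (-12*13)*((-2)**2*(6 - 1*(-4)) - 1) = -156*(4*(6 + 4) - 1) = -156*(4*10 - 1) = -156*(40 - 1) = -156*39 = -6084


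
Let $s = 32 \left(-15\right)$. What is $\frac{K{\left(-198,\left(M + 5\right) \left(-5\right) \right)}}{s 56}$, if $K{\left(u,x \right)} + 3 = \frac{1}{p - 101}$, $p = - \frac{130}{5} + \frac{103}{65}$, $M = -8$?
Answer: $\frac{3503}{31303680} \approx 0.0001119$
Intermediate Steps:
$p = - \frac{1587}{65}$ ($p = \left(-130\right) \frac{1}{5} + 103 \cdot \frac{1}{65} = -26 + \frac{103}{65} = - \frac{1587}{65} \approx -24.415$)
$K{\left(u,x \right)} = - \frac{24521}{8152}$ ($K{\left(u,x \right)} = -3 + \frac{1}{- \frac{1587}{65} - 101} = -3 + \frac{1}{- \frac{8152}{65}} = -3 - \frac{65}{8152} = - \frac{24521}{8152}$)
$s = -480$
$\frac{K{\left(-198,\left(M + 5\right) \left(-5\right) \right)}}{s 56} = - \frac{24521}{8152 \left(\left(-480\right) 56\right)} = - \frac{24521}{8152 \left(-26880\right)} = \left(- \frac{24521}{8152}\right) \left(- \frac{1}{26880}\right) = \frac{3503}{31303680}$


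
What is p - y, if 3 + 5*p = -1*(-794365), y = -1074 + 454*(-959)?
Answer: 2976662/5 ≈ 5.9533e+5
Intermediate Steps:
y = -436460 (y = -1074 - 435386 = -436460)
p = 794362/5 (p = -⅗ + (-1*(-794365))/5 = -⅗ + (⅕)*794365 = -⅗ + 158873 = 794362/5 ≈ 1.5887e+5)
p - y = 794362/5 - 1*(-436460) = 794362/5 + 436460 = 2976662/5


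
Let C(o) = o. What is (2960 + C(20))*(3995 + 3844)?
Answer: 23360220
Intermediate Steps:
(2960 + C(20))*(3995 + 3844) = (2960 + 20)*(3995 + 3844) = 2980*7839 = 23360220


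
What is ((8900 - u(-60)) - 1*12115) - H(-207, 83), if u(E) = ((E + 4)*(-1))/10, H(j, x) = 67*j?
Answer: 53242/5 ≈ 10648.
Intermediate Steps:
u(E) = -2/5 - E/10 (u(E) = ((4 + E)*(-1))*(1/10) = (-4 - E)*(1/10) = -2/5 - E/10)
((8900 - u(-60)) - 1*12115) - H(-207, 83) = ((8900 - (-2/5 - 1/10*(-60))) - 1*12115) - 67*(-207) = ((8900 - (-2/5 + 6)) - 12115) - 1*(-13869) = ((8900 - 1*28/5) - 12115) + 13869 = ((8900 - 28/5) - 12115) + 13869 = (44472/5 - 12115) + 13869 = -16103/5 + 13869 = 53242/5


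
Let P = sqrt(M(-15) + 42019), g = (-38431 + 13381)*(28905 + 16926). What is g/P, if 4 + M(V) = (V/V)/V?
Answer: -574033275*sqrt(590835)/78778 ≈ -5.6010e+6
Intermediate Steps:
M(V) = -4 + 1/V (M(V) = -4 + (V/V)/V = -4 + 1/V)
g = -1148066550 (g = -25050*45831 = -1148066550)
P = 4*sqrt(590835)/15 (P = sqrt((-4 + 1/(-15)) + 42019) = sqrt((-4 - 1/15) + 42019) = sqrt(-61/15 + 42019) = sqrt(630224/15) = 4*sqrt(590835)/15 ≈ 204.98)
g/P = -1148066550*sqrt(590835)/157556 = -574033275*sqrt(590835)/78778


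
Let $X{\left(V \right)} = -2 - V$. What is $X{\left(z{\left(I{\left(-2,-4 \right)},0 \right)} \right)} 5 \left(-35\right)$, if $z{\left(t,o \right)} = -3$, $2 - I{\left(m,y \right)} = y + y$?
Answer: $-175$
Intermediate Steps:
$I{\left(m,y \right)} = 2 - 2 y$ ($I{\left(m,y \right)} = 2 - \left(y + y\right) = 2 - 2 y$)
$X{\left(z{\left(I{\left(-2,-4 \right)},0 \right)} \right)} 5 \left(-35\right) = \left(-2 - -3\right) 5 \left(-35\right) = \left(-2 + 3\right) 5 \left(-35\right) = 1 \cdot 5 \left(-35\right) = 5 \left(-35\right) = -175$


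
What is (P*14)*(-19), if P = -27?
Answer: 7182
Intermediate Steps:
(P*14)*(-19) = -27*14*(-19) = -378*(-19) = 7182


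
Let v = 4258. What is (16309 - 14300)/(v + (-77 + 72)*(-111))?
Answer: 2009/4813 ≈ 0.41741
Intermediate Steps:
(16309 - 14300)/(v + (-77 + 72)*(-111)) = (16309 - 14300)/(4258 + (-77 + 72)*(-111)) = 2009/(4258 - 5*(-111)) = 2009/(4258 + 555) = 2009/4813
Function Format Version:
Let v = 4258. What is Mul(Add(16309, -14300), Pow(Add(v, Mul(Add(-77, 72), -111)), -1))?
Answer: Rational(2009, 4813) ≈ 0.41741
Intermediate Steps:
Mul(Add(16309, -14300), Pow(Add(v, Mul(Add(-77, 72), -111)), -1)) = Mul(Add(16309, -14300), Pow(Add(4258, Mul(Add(-77, 72), -111)), -1)) = Mul(2009, Pow(Add(4258, Mul(-5, -111)), -1)) = Mul(2009, Pow(Add(4258, 555), -1)) = Mul(2009, Pow(4813, -1)) = Mul(2009, Rational(1, 4813)) = Rational(2009, 4813)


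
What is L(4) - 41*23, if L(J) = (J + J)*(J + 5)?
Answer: -871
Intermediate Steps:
L(J) = 2*J*(5 + J) (L(J) = (2*J)*(5 + J) = 2*J*(5 + J))
L(4) - 41*23 = 2*4*(5 + 4) - 41*23 = 2*4*9 - 943 = 72 - 943 = -871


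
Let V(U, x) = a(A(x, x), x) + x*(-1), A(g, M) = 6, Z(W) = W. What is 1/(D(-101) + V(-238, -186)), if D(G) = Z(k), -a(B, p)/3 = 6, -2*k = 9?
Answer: 2/327 ≈ 0.0061162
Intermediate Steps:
k = -9/2 (k = -½*9 = -9/2 ≈ -4.5000)
a(B, p) = -18 (a(B, p) = -3*6 = -18)
D(G) = -9/2
V(U, x) = -18 - x (V(U, x) = -18 + x*(-1) = -18 - x)
1/(D(-101) + V(-238, -186)) = 1/(-9/2 + (-18 - 1*(-186))) = 1/(-9/2 + (-18 + 186)) = 1/(-9/2 + 168) = 1/(327/2) = 2/327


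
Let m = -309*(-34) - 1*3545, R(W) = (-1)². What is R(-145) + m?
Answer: 6962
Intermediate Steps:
R(W) = 1
m = 6961 (m = 10506 - 3545 = 6961)
R(-145) + m = 1 + 6961 = 6962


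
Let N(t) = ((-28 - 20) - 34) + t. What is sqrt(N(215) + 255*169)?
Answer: 2*sqrt(10807) ≈ 207.91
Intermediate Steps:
N(t) = -82 + t (N(t) = (-48 - 34) + t = -82 + t)
sqrt(N(215) + 255*169) = sqrt((-82 + 215) + 255*169) = sqrt(133 + 43095) = sqrt(43228) = 2*sqrt(10807)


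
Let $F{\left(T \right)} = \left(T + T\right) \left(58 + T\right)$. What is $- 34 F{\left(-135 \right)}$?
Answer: $-706860$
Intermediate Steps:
$F{\left(T \right)} = 2 T \left(58 + T\right)$
$- 34 F{\left(-135 \right)} = - 34 \cdot 2 \left(-135\right) \left(58 - 135\right) = - 34 \cdot 2 \left(-135\right) \left(-77\right) = \left(-34\right) 20790 = -706860$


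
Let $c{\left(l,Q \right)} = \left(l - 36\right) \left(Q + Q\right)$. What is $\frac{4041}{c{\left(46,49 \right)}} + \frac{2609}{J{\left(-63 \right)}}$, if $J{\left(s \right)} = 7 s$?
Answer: $- \frac{15811}{8820} \approx -1.7926$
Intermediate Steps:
$c{\left(l,Q \right)} = 2 Q \left(-36 + l\right)$ ($c{\left(l,Q \right)} = \left(-36 + l\right) 2 Q = 2 Q \left(-36 + l\right)$)
$\frac{4041}{c{\left(46,49 \right)}} + \frac{2609}{J{\left(-63 \right)}} = \frac{4041}{2 \cdot 49 \left(-36 + 46\right)} + \frac{2609}{7 \left(-63\right)} = \frac{4041}{2 \cdot 49 \cdot 10} + \frac{2609}{-441} = \frac{4041}{980} + 2609 \left(- \frac{1}{441}\right) = 4041 \cdot \frac{1}{980} - \frac{2609}{441} = \frac{4041}{980} - \frac{2609}{441} = - \frac{15811}{8820}$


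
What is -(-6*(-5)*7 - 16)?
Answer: -194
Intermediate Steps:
-(-6*(-5)*7 - 16) = -(30*7 - 16) = -(210 - 16) = -1*194 = -194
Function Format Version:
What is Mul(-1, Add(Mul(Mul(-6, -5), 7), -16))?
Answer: -194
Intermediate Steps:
Mul(-1, Add(Mul(Mul(-6, -5), 7), -16)) = Mul(-1, Add(Mul(30, 7), -16)) = Mul(-1, Add(210, -16)) = Mul(-1, 194) = -194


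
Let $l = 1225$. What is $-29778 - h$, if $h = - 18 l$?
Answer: $-7728$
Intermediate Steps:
$h = -22050$ ($h = \left(-18\right) 1225 = -22050$)
$-29778 - h = -29778 - -22050 = -29778 + 22050 = -7728$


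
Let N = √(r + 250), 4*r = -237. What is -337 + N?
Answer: -337 + √763/2 ≈ -323.19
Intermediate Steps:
r = -237/4 (r = (¼)*(-237) = -237/4 ≈ -59.250)
N = √763/2 (N = √(-237/4 + 250) = √(763/4) = √763/2 ≈ 13.811)
-337 + N = -337 + √763/2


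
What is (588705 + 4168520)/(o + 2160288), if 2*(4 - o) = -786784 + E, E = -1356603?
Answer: 9514450/6463971 ≈ 1.4719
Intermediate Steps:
o = 2143395/2 (o = 4 - (-786784 - 1356603)/2 = 4 - ½*(-2143387) = 4 + 2143387/2 = 2143395/2 ≈ 1.0717e+6)
(588705 + 4168520)/(o + 2160288) = (588705 + 4168520)/(2143395/2 + 2160288) = 4757225/(6463971/2) = 4757225*(2/6463971) = 9514450/6463971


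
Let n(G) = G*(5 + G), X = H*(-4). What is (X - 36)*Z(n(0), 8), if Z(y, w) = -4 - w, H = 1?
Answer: 480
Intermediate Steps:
X = -4 (X = 1*(-4) = -4)
(X - 36)*Z(n(0), 8) = (-4 - 36)*(-4 - 1*8) = -40*(-4 - 8) = -40*(-12) = 480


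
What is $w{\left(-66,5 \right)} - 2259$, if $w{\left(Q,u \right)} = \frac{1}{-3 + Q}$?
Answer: $- \frac{155872}{69} \approx -2259.0$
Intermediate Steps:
$w{\left(-66,5 \right)} - 2259 = \frac{1}{-3 - 66} - 2259 = \frac{1}{-69} - 2259 = - \frac{1}{69} - 2259 = - \frac{155872}{69}$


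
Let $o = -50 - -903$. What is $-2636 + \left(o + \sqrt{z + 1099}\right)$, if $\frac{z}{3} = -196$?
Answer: $-1783 + \sqrt{511} \approx -1760.4$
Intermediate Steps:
$z = -588$ ($z = 3 \left(-196\right) = -588$)
$o = 853$ ($o = -50 + 903 = 853$)
$-2636 + \left(o + \sqrt{z + 1099}\right) = -2636 + \left(853 + \sqrt{-588 + 1099}\right) = -2636 + \left(853 + \sqrt{511}\right) = -1783 + \sqrt{511}$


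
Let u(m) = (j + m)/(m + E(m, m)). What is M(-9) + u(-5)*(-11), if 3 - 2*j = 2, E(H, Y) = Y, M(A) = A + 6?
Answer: -159/20 ≈ -7.9500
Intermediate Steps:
M(A) = 6 + A
j = ½ (j = 3/2 - ½*2 = 3/2 - 1 = ½ ≈ 0.50000)
u(m) = (½ + m)/(2*m) (u(m) = (½ + m)/(m + m) = (½ + m)/((2*m)) = (½ + m)*(1/(2*m)) = (½ + m)/(2*m))
M(-9) + u(-5)*(-11) = (6 - 9) + ((¼)*(1 + 2*(-5))/(-5))*(-11) = -3 + ((¼)*(-⅕)*(1 - 10))*(-11) = -3 + ((¼)*(-⅕)*(-9))*(-11) = -3 + (9/20)*(-11) = -3 - 99/20 = -159/20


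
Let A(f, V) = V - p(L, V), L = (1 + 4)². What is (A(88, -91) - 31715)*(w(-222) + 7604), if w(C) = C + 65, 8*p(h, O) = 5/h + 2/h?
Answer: -47371908529/200 ≈ -2.3686e+8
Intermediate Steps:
L = 25 (L = 5² = 25)
p(h, O) = 7/(8*h) (p(h, O) = (5/h + 2/h)/8 = (7/h)/8 = 7/(8*h))
w(C) = 65 + C
A(f, V) = -7/200 + V (A(f, V) = V - 7/(8*25) = V - 1*7/200 = V - 7/200 = -7/200 + V)
(A(88, -91) - 31715)*(w(-222) + 7604) = ((-7/200 - 91) - 31715)*((65 - 222) + 7604) = (-18207/200 - 31715)*(-157 + 7604) = -6361207/200*7447 = -47371908529/200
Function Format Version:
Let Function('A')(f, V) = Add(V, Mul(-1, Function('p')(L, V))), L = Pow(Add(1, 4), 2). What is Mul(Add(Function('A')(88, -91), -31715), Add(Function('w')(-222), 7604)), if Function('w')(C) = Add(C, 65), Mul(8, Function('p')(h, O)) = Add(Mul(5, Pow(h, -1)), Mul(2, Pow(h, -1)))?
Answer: Rational(-47371908529, 200) ≈ -2.3686e+8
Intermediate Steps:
L = 25 (L = Pow(5, 2) = 25)
Function('p')(h, O) = Mul(Rational(7, 8), Pow(h, -1)) (Function('p')(h, O) = Mul(Rational(1, 8), Add(Mul(5, Pow(h, -1)), Mul(2, Pow(h, -1)))) = Mul(Rational(1, 8), Mul(7, Pow(h, -1))) = Mul(Rational(7, 8), Pow(h, -1)))
Function('w')(C) = Add(65, C)
Function('A')(f, V) = Add(Rational(-7, 200), V) (Function('A')(f, V) = Add(V, Mul(-1, Mul(Rational(7, 8), Pow(25, -1)))) = Add(V, Mul(-1, Mul(Rational(7, 8), Rational(1, 25)))) = Add(V, Mul(-1, Rational(7, 200))) = Add(V, Rational(-7, 200)) = Add(Rational(-7, 200), V))
Mul(Add(Function('A')(88, -91), -31715), Add(Function('w')(-222), 7604)) = Mul(Add(Add(Rational(-7, 200), -91), -31715), Add(Add(65, -222), 7604)) = Mul(Add(Rational(-18207, 200), -31715), Add(-157, 7604)) = Mul(Rational(-6361207, 200), 7447) = Rational(-47371908529, 200)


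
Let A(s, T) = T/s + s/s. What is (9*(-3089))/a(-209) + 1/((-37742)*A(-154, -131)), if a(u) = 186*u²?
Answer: -2634138781/766602860430 ≈ -0.0034361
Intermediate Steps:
A(s, T) = 1 + T/s (A(s, T) = T/s + 1 = 1 + T/s)
(9*(-3089))/a(-209) + 1/((-37742)*A(-154, -131)) = (9*(-3089))/((186*(-209)²)) + 1/((-37742)*(((-131 - 154)/(-154)))) = -27801/(186*43681) - 1/(37742*((-1/154*(-285)))) = -27801/8124666 - 1/(37742*285/154) = -27801*1/8124666 - 1/37742*154/285 = -9267/2708222 - 77/5378235 = -2634138781/766602860430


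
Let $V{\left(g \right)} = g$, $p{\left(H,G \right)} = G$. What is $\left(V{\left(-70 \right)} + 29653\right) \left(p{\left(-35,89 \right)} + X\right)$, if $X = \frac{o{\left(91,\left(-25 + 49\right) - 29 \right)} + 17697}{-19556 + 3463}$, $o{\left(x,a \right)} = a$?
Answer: $\frac{2202508845}{847} \approx 2.6004 \cdot 10^{6}$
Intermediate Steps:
$X = - \frac{17692}{16093}$ ($X = \frac{\left(\left(-25 + 49\right) - 29\right) + 17697}{-19556 + 3463} = \frac{\left(24 - 29\right) + 17697}{-16093} = \left(-5 + 17697\right) \left(- \frac{1}{16093}\right) = 17692 \left(- \frac{1}{16093}\right) = - \frac{17692}{16093} \approx -1.0994$)
$\left(V{\left(-70 \right)} + 29653\right) \left(p{\left(-35,89 \right)} + X\right) = \left(-70 + 29653\right) \left(89 - \frac{17692}{16093}\right) = 29583 \cdot \frac{1414585}{16093} = \frac{2202508845}{847}$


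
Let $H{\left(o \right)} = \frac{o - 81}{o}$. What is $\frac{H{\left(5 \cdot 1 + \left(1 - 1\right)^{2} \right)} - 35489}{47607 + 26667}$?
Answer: $- \frac{177521}{371370} \approx -0.47802$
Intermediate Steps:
$H{\left(o \right)} = \frac{-81 + o}{o}$
$\frac{H{\left(5 \cdot 1 + \left(1 - 1\right)^{2} \right)} - 35489}{47607 + 26667} = \frac{\frac{-81 + \left(5 \cdot 1 + \left(1 - 1\right)^{2}\right)}{5 \cdot 1 + \left(1 - 1\right)^{2}} - 35489}{47607 + 26667} = \frac{\frac{-81 + \left(5 + 0^{2}\right)}{5 + 0^{2}} - 35489}{74274} = \left(\frac{-81 + \left(5 + 0\right)}{5 + 0} - 35489\right) \frac{1}{74274} = \left(\frac{-81 + 5}{5} - 35489\right) \frac{1}{74274} = \left(\frac{1}{5} \left(-76\right) - 35489\right) \frac{1}{74274} = \left(- \frac{76}{5} - 35489\right) \frac{1}{74274} = \left(- \frac{177521}{5}\right) \frac{1}{74274} = - \frac{177521}{371370}$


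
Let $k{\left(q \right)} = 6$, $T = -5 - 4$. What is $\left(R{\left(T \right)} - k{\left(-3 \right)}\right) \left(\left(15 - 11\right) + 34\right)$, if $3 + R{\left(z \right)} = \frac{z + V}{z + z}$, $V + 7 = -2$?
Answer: $-304$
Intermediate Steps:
$V = -9$ ($V = -7 - 2 = -9$)
$T = -9$ ($T = -5 - 4 = -9$)
$R{\left(z \right)} = -3 + \frac{-9 + z}{2 z}$ ($R{\left(z \right)} = -3 + \frac{z - 9}{z + z} = -3 + \frac{-9 + z}{2 z}$)
$\left(R{\left(T \right)} - k{\left(-3 \right)}\right) \left(\left(15 - 11\right) + 34\right) = \left(\frac{-9 - -45}{2 \left(-9\right)} - 6\right) \left(\left(15 - 11\right) + 34\right) = \left(\frac{1}{2} \left(- \frac{1}{9}\right) \left(-9 + 45\right) - 6\right) \left(4 + 34\right) = \left(\frac{1}{2} \left(- \frac{1}{9}\right) 36 - 6\right) 38 = \left(-2 - 6\right) 38 = \left(-8\right) 38 = -304$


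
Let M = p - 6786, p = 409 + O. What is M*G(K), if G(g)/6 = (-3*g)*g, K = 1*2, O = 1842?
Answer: 326520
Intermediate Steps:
p = 2251 (p = 409 + 1842 = 2251)
K = 2
G(g) = -18*g² (G(g) = 6*((-3*g)*g) = 6*(-3*g²) = -18*g²)
M = -4535 (M = 2251 - 6786 = -4535)
M*G(K) = -(-81630)*2² = -(-81630)*4 = -4535*(-72) = 326520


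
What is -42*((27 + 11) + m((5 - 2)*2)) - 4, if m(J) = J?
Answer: -1852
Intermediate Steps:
-42*((27 + 11) + m((5 - 2)*2)) - 4 = -42*((27 + 11) + (5 - 2)*2) - 4 = -42*(38 + 3*2) - 4 = -42*(38 + 6) - 4 = -42*44 - 4 = -1848 - 4 = -1852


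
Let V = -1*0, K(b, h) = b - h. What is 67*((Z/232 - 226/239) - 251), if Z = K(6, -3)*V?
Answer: -4034405/239 ≈ -16880.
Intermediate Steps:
V = 0
Z = 0 (Z = (6 - 1*(-3))*0 = (6 + 3)*0 = 9*0 = 0)
67*((Z/232 - 226/239) - 251) = 67*((0/232 - 226/239) - 251) = 67*((0*(1/232) - 226*1/239) - 251) = 67*((0 - 226/239) - 251) = 67*(-226/239 - 251) = 67*(-60215/239) = -4034405/239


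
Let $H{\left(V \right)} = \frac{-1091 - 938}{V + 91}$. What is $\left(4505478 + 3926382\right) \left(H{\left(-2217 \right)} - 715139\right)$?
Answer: $- \frac{6409830345916050}{1063} \approx -6.0299 \cdot 10^{12}$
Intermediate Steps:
$H{\left(V \right)} = - \frac{2029}{91 + V}$
$\left(4505478 + 3926382\right) \left(H{\left(-2217 \right)} - 715139\right) = \left(4505478 + 3926382\right) \left(- \frac{2029}{91 - 2217} - 715139\right) = 8431860 \left(- \frac{2029}{-2126} - 715139\right) = 8431860 \left(\left(-2029\right) \left(- \frac{1}{2126}\right) - 715139\right) = 8431860 \left(\frac{2029}{2126} - 715139\right) = 8431860 \left(- \frac{1520383485}{2126}\right) = - \frac{6409830345916050}{1063}$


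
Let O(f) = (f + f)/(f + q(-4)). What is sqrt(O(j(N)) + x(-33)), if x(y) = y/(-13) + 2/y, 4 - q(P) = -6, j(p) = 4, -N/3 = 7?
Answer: sqrt(27498471)/3003 ≈ 1.7462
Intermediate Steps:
N = -21 (N = -3*7 = -21)
q(P) = 10 (q(P) = 4 - 1*(-6) = 4 + 6 = 10)
x(y) = 2/y - y/13 (x(y) = y*(-1/13) + 2/y = -y/13 + 2/y = 2/y - y/13)
O(f) = 2*f/(10 + f) (O(f) = (f + f)/(f + 10) = (2*f)/(10 + f) = 2*f/(10 + f))
sqrt(O(j(N)) + x(-33)) = sqrt(2*4/(10 + 4) + (2/(-33) - 1/13*(-33))) = sqrt(2*4/14 + (2*(-1/33) + 33/13)) = sqrt(2*4*(1/14) + (-2/33 + 33/13)) = sqrt(4/7 + 1063/429) = sqrt(9157/3003) = sqrt(27498471)/3003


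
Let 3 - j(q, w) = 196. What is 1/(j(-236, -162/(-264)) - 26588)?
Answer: -1/26781 ≈ -3.7340e-5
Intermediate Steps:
j(q, w) = -193 (j(q, w) = 3 - 1*196 = 3 - 196 = -193)
1/(j(-236, -162/(-264)) - 26588) = 1/(-193 - 26588) = 1/(-26781) = -1/26781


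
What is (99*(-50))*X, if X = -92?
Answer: 455400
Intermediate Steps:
(99*(-50))*X = (99*(-50))*(-92) = -4950*(-92) = 455400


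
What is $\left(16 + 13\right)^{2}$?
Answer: $841$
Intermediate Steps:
$\left(16 + 13\right)^{2} = 29^{2} = 841$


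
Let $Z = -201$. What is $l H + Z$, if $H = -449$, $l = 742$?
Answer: $-333359$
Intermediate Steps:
$l H + Z = 742 \left(-449\right) - 201 = -333158 - 201 = -333359$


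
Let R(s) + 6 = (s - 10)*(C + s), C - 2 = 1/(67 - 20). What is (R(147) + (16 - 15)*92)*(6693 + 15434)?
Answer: 21321355930/47 ≈ 4.5365e+8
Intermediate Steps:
C = 95/47 (C = 2 + 1/(67 - 20) = 2 + 1/47 = 95/47 ≈ 2.0213)
R(s) = -6 + (-10 + s)*(95/47 + s) (R(s) = -6 + (s - 10)*(95/47 + s) = -6 + (-10 + s)*(95/47 + s))
(R(147) + (16 - 15)*92)*(6693 + 15434) = ((-1232/47 + 147² - 375/47*147) + (16 - 15)*92)*(6693 + 15434) = ((-1232/47 + 21609 - 55125/47) + 1*92)*22127 = (959266/47 + 92)*22127 = (963590/47)*22127 = 21321355930/47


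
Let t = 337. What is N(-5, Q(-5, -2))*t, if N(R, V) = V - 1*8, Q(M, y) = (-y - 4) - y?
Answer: -2696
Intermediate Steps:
Q(M, y) = -4 - 2*y (Q(M, y) = (-4 - y) - y = -4 - 2*y)
N(R, V) = -8 + V (N(R, V) = V - 8 = -8 + V)
N(-5, Q(-5, -2))*t = (-8 + (-4 - 2*(-2)))*337 = (-8 + (-4 + 4))*337 = (-8 + 0)*337 = -8*337 = -2696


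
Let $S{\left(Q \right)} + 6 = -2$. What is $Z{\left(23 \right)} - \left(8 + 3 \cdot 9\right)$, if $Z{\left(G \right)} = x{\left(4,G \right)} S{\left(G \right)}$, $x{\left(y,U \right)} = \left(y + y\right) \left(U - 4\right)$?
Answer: $-1251$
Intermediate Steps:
$S{\left(Q \right)} = -8$ ($S{\left(Q \right)} = -6 - 2 = -8$)
$x{\left(y,U \right)} = 2 y \left(-4 + U\right)$
$Z{\left(G \right)} = 256 - 64 G$ ($Z{\left(G \right)} = 2 \cdot 4 \left(-4 + G\right) \left(-8\right) = \left(-32 + 8 G\right) \left(-8\right) = 256 - 64 G$)
$Z{\left(23 \right)} - \left(8 + 3 \cdot 9\right) = \left(256 - 1472\right) - \left(8 + 3 \cdot 9\right) = \left(256 - 1472\right) - \left(8 + 27\right) = -1216 - 35 = -1251$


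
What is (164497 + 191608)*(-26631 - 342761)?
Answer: -131542338160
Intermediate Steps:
(164497 + 191608)*(-26631 - 342761) = 356105*(-369392) = -131542338160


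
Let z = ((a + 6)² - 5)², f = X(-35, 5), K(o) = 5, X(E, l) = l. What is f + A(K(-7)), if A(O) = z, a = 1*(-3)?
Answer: 21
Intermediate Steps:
f = 5
a = -3
z = 16 (z = ((-3 + 6)² - 5)² = (3² - 5)² = (9 - 5)² = 4² = 16)
A(O) = 16
f + A(K(-7)) = 5 + 16 = 21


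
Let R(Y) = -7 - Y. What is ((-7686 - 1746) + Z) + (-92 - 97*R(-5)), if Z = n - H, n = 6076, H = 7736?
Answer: -10990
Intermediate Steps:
Z = -1660 (Z = 6076 - 1*7736 = 6076 - 7736 = -1660)
((-7686 - 1746) + Z) + (-92 - 97*R(-5)) = ((-7686 - 1746) - 1660) + (-92 - 97*(-7 - 1*(-5))) = (-9432 - 1660) + (-92 - 97*(-7 + 5)) = -11092 + (-92 - 97*(-2)) = -11092 + (-92 + 194) = -11092 + 102 = -10990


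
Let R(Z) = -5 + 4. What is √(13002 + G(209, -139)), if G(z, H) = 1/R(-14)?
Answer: √13001 ≈ 114.02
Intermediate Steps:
R(Z) = -1
G(z, H) = -1 (G(z, H) = 1/(-1) = -1)
√(13002 + G(209, -139)) = √(13002 - 1) = √13001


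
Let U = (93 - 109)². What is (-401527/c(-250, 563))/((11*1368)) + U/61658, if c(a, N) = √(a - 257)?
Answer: 128/30829 + 21133*I*√3/30888 ≈ 0.0041519 + 1.185*I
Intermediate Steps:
c(a, N) = √(-257 + a)
U = 256 (U = (-16)² = 256)
(-401527/c(-250, 563))/((11*1368)) + U/61658 = (-401527/√(-257 - 250))/((11*1368)) + 256/61658 = -401527*(-I*√3/39)/15048 + 256*(1/61658) = -401527*(-I*√3/39)*(1/15048) + 128/30829 = -(-401527)*I*√3/39*(1/15048) + 128/30829 = (401527*I*√3/39)*(1/15048) + 128/30829 = 21133*I*√3/30888 + 128/30829 = 128/30829 + 21133*I*√3/30888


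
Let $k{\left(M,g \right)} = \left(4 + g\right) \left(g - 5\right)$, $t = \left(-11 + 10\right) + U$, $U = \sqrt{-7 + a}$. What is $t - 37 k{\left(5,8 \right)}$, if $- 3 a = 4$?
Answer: $-1333 + \frac{5 i \sqrt{3}}{3} \approx -1333.0 + 2.8868 i$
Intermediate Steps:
$a = - \frac{4}{3}$ ($a = \left(- \frac{1}{3}\right) 4 = - \frac{4}{3} \approx -1.3333$)
$U = \frac{5 i \sqrt{3}}{3}$ ($U = \sqrt{-7 - \frac{4}{3}} = \sqrt{- \frac{25}{3}} = \frac{5 i \sqrt{3}}{3} \approx 2.8868 i$)
$t = -1 + \frac{5 i \sqrt{3}}{3}$ ($t = \left(-11 + 10\right) + \frac{5 i \sqrt{3}}{3} = -1 + \frac{5 i \sqrt{3}}{3} \approx -1.0 + 2.8868 i$)
$k{\left(M,g \right)} = \left(-5 + g\right) \left(4 + g\right)$ ($k{\left(M,g \right)} = \left(4 + g\right) \left(-5 + g\right) = \left(-5 + g\right) \left(4 + g\right)$)
$t - 37 k{\left(5,8 \right)} = \left(-1 + \frac{5 i \sqrt{3}}{3}\right) - 37 \left(-20 + 8^{2} - 8\right) = \left(-1 + \frac{5 i \sqrt{3}}{3}\right) - 37 \left(-20 + 64 - 8\right) = \left(-1 + \frac{5 i \sqrt{3}}{3}\right) - 1332 = -1333 + \frac{5 i \sqrt{3}}{3}$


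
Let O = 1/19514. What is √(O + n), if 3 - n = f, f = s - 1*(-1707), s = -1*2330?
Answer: √238378438210/19514 ≈ 25.020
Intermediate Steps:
O = 1/19514 ≈ 5.1245e-5
s = -2330
f = -623 (f = -2330 - 1*(-1707) = -2330 + 1707 = -623)
n = 626 (n = 3 - 1*(-623) = 3 + 623 = 626)
√(O + n) = √(1/19514 + 626) = √(12215765/19514) = √238378438210/19514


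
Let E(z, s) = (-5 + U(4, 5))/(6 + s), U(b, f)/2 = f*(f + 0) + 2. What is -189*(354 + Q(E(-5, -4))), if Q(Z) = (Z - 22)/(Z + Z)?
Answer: -936819/14 ≈ -66916.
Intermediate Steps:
U(b, f) = 4 + 2*f² (U(b, f) = 2*(f*(f + 0) + 2) = 2*(f*f + 2) = 2*(f² + 2) = 2*(2 + f²) = 4 + 2*f²)
E(z, s) = 49/(6 + s) (E(z, s) = (-5 + (4 + 2*5²))/(6 + s) = (-5 + (4 + 2*25))/(6 + s) = (-5 + (4 + 50))/(6 + s) = (-5 + 54)/(6 + s) = 49/(6 + s))
Q(Z) = (-22 + Z)/(2*Z) (Q(Z) = (-22 + Z)/((2*Z)) = (-22 + Z)*(1/(2*Z)) = (-22 + Z)/(2*Z))
-189*(354 + Q(E(-5, -4))) = -189*(354 + (-22 + 49/(6 - 4))/(2*((49/(6 - 4))))) = -189*(354 + (-22 + 49/2)/(2*((49/2)))) = -189*(354 + (-22 + 49*(½))/(2*((49*(½))))) = -189*(354 + (-22 + 49/2)/(2*(49/2))) = -189*(354 + (½)*(2/49)*(5/2)) = -189*(354 + 5/98) = -189*34697/98 = -936819/14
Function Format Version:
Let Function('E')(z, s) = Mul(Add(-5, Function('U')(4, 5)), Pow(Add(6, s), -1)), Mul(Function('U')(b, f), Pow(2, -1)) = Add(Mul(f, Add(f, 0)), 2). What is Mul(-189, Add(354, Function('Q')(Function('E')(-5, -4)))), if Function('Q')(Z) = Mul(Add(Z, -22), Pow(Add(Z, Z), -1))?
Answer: Rational(-936819, 14) ≈ -66916.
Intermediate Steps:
Function('U')(b, f) = Add(4, Mul(2, Pow(f, 2))) (Function('U')(b, f) = Mul(2, Add(Mul(f, Add(f, 0)), 2)) = Mul(2, Add(Mul(f, f), 2)) = Mul(2, Add(Pow(f, 2), 2)) = Mul(2, Add(2, Pow(f, 2))) = Add(4, Mul(2, Pow(f, 2))))
Function('E')(z, s) = Mul(49, Pow(Add(6, s), -1)) (Function('E')(z, s) = Mul(Add(-5, Add(4, Mul(2, Pow(5, 2)))), Pow(Add(6, s), -1)) = Mul(Add(-5, Add(4, Mul(2, 25))), Pow(Add(6, s), -1)) = Mul(Add(-5, Add(4, 50)), Pow(Add(6, s), -1)) = Mul(Add(-5, 54), Pow(Add(6, s), -1)) = Mul(49, Pow(Add(6, s), -1)))
Function('Q')(Z) = Mul(Rational(1, 2), Pow(Z, -1), Add(-22, Z)) (Function('Q')(Z) = Mul(Add(-22, Z), Pow(Mul(2, Z), -1)) = Mul(Add(-22, Z), Mul(Rational(1, 2), Pow(Z, -1))) = Mul(Rational(1, 2), Pow(Z, -1), Add(-22, Z)))
Mul(-189, Add(354, Function('Q')(Function('E')(-5, -4)))) = Mul(-189, Add(354, Mul(Rational(1, 2), Pow(Mul(49, Pow(Add(6, -4), -1)), -1), Add(-22, Mul(49, Pow(Add(6, -4), -1)))))) = Mul(-189, Add(354, Mul(Rational(1, 2), Pow(Mul(49, Pow(2, -1)), -1), Add(-22, Mul(49, Pow(2, -1)))))) = Mul(-189, Add(354, Mul(Rational(1, 2), Pow(Mul(49, Rational(1, 2)), -1), Add(-22, Mul(49, Rational(1, 2)))))) = Mul(-189, Add(354, Mul(Rational(1, 2), Pow(Rational(49, 2), -1), Add(-22, Rational(49, 2))))) = Mul(-189, Add(354, Mul(Rational(1, 2), Rational(2, 49), Rational(5, 2)))) = Mul(-189, Add(354, Rational(5, 98))) = Mul(-189, Rational(34697, 98)) = Rational(-936819, 14)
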